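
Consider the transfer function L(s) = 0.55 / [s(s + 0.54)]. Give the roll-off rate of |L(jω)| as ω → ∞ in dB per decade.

With 0 zeros and 2 poles, the high-frequency asymptotic slope is 20 × (0 − 2) = -40 dB/decade.

-40 dB/decade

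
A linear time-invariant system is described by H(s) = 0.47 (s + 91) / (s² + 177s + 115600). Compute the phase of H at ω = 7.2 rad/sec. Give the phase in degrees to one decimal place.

∠(j7.2 + 91) = arctan(7.2/91) = 4.52°
∠[(j7.2)² + 177(j7.2) + 115600] = ∠[1.1555e+05 + j1274.4] = 0.63°
∠H(j7.2) = 4.52° − 0.63° = 3.89°

3.9°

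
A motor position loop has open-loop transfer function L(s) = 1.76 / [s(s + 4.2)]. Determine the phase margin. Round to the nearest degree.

84°

Gain crossover: |L(jω)| = 1 at ω ≈ 0.417 rad/s.
∠L(j0.417) = −90° − arctan(0.417/4.2) ≈ -95.67°
PM = 180° + (-95.67°) = 84.33°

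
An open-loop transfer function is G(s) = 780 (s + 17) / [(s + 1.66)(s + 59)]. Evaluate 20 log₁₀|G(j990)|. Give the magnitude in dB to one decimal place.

|j990 + 17| = √(990² + 17²) = 990.1
|j990 + 1.66| = √(990² + 1.66²) = 990
|j990 + 59| = √(990² + 59²) = 991.8
|G(j990)| = 780 × 990.1 / (990 × 991.8) = 0.7866
20 log₁₀(0.7866) = -2.08 dB

-2.1 dB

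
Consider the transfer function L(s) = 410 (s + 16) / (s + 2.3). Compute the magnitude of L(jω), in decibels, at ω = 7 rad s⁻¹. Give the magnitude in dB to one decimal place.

|j7 + 16| = √(7² + 16²) = 17.46
|j7 + 2.3| = √(7² + 2.3²) = 7.368
|L(j7)| = 410 × 17.46 / 7.368 = 971.79
20 log₁₀(971.79) = 59.75 dB

59.8 dB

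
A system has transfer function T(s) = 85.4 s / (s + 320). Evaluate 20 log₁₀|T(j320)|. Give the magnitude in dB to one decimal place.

35.6 dB

|j320| = 320
|j320 + 320| = √(320² + 320²) = 452.5
|T(j320)| = 85.4 × 320 / 452.5 = 60.387
20 log₁₀(60.387) = 35.62 dB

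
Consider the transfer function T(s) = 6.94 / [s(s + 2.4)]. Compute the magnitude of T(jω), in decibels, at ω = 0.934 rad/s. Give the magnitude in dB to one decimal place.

9.2 dB

|j0.934 + 2.4| = √(0.934² + 2.4²) = 2.575
|j0.934| = 0.934
|T(j0.934)| = 6.94 / (2.575 × 0.934) = 2.8852
20 log₁₀(2.8852) = 9.20 dB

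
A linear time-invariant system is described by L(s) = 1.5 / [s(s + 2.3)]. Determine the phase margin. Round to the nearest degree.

75°

Gain crossover: |L(jω)| = 1 at ω ≈ 0.629 rad/s.
∠L(j0.629) = −90° − arctan(0.629/2.3) ≈ -105.30°
PM = 180° + (-105.30°) = 74.70°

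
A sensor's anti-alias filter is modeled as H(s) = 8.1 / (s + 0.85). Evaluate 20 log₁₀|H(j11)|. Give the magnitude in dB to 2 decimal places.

-2.68 dB

|j11 + 0.85| = √(11² + 0.85²) = 11.03
|H(j11)| = 8.1 / 11.03 = 0.73417
20 log₁₀(0.73417) = -2.684 dB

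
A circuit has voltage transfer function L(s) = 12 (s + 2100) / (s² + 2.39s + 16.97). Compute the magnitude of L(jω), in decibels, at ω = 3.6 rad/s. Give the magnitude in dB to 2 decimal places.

68.48 dB

|j3.6 + 2100| = √(3.6² + 2100²) = 2100
|(j3.6)² + 2.39(j3.6) + 16.97| = |4.01 + j8.604| = 9.493
|L(j3.6)| = 12 × 2100 / 9.493 = 2654.7
20 log₁₀(2654.7) = 68.480 dB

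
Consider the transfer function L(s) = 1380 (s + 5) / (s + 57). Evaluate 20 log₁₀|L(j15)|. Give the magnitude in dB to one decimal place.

51.4 dB

|j15 + 5| = √(15² + 5²) = 15.81
|j15 + 57| = √(15² + 57²) = 58.94
|L(j15)| = 1380 × 15.81 / 58.94 = 370.2
20 log₁₀(370.2) = 51.37 dB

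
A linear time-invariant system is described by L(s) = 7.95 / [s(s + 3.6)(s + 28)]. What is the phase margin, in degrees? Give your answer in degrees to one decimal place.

Gain crossover: |L(jω)| = 1 at ω ≈ 0.0788 rad/s.
∠L(j0.0788) = −90° − arctan(0.0788/3.6) − arctan(0.0788/28) ≈ -91.42°
PM = 180° + (-91.42°) = 88.58°

88.6°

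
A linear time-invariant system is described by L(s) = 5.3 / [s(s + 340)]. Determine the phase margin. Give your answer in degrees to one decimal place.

90.0 deg

Gain crossover: |L(jω)| = 1 at ω ≈ 0.0156 rad s⁻¹.
∠L(j0.0156) = −90° − arctan(0.0156/340) ≈ -90.00°
PM = 180° + (-90.00°) = 90.00°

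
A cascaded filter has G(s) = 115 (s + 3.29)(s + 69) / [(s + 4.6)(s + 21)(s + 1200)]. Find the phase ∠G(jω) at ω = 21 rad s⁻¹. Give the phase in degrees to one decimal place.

∠(j21 + 3.29) = arctan(21/3.29) = 81.10°
∠(j21 + 69) = arctan(21/69) = 16.93°
∠(j21 + 4.6) = arctan(21/4.6) = 77.64°
∠(j21 + 21) = arctan(21/21) = 45.00°
∠(j21 + 1200) = arctan(21/1200) = 1.00°
∠G(j21) = 81.10° + 16.93° − (77.64° + 45.00° + 1.00°) = -25.62°

-25.6°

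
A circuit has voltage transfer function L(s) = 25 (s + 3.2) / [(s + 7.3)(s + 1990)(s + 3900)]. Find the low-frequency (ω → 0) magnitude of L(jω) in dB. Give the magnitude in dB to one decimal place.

-117.0 dB

L(0) = 25 × 3.2 / (7.3 × 1990 × 3900) = 1.412e-06
20 log₁₀(1.412e-06) = -117.00 dB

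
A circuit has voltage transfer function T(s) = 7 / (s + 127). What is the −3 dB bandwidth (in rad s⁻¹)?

127 rad s⁻¹

For a single-pole low-pass, the −3 dB point is at the pole: ω = 127 rad s⁻¹.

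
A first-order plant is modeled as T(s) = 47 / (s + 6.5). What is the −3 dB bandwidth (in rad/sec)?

6.5 rad/sec

For a single-pole low-pass, the −3 dB point is at the pole: ω = 6.5 rad/sec.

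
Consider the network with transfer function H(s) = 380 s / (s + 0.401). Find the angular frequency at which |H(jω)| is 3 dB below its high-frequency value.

For a single-pole high-pass, the −3 dB point is at the pole: ω = 0.401 rad s⁻¹.

0.401 rad s⁻¹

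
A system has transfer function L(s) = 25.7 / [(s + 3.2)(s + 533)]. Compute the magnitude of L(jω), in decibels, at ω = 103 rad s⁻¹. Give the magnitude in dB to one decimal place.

-66.8 dB

|j103 + 3.2| = √(103² + 3.2²) = 103
|j103 + 533| = √(103² + 533²) = 542.9
|L(j103)| = 25.7 / (103 × 542.9) = 0.00045941
20 log₁₀(0.00045941) = -66.76 dB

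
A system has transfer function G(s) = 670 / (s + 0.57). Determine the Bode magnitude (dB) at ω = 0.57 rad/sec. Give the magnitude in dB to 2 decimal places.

58.39 dB

|j0.57 + 0.57| = √(0.57² + 0.57²) = 0.8061
|G(j0.57)| = 670 / 0.8061 = 831.16
20 log₁₀(831.16) = 58.394 dB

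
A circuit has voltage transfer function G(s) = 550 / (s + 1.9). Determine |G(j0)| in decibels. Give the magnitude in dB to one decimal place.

G(0) = 550 / 1.9 = 289.47
20 log₁₀(289.47) = 49.23 dB

49.2 dB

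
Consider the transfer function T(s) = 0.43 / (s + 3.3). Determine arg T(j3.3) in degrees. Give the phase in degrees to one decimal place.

-45.0°

∠(j3.3 + 3.3) = arctan(3.3/3.3) = 45.00°
∠T(j3.3) = −45.00° = -45.00°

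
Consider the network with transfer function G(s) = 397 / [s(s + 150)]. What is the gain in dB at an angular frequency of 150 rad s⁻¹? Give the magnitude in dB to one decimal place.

|j150 + 150| = √(150² + 150²) = 212.1
|j150| = 150
|G(j150)| = 397 / (212.1 × 150) = 0.012477
20 log₁₀(0.012477) = -38.08 dB

-38.1 dB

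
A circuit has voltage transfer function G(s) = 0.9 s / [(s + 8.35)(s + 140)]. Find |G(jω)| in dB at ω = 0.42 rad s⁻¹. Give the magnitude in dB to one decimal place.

|j0.42| = 0.42
|j0.42 + 8.35| = √(0.42² + 8.35²) = 8.361
|j0.42 + 140| = √(0.42² + 140²) = 140
|G(j0.42)| = 0.9 × 0.42 / (8.361 × 140) = 0.00032294
20 log₁₀(0.00032294) = -69.82 dB

-69.8 dB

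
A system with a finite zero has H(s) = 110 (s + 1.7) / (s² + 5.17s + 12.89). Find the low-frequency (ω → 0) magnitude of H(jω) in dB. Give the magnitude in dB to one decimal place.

H(0) = 110 × 1.7 / 12.89 = 14.507
20 log₁₀(14.507) = 23.23 dB

23.2 dB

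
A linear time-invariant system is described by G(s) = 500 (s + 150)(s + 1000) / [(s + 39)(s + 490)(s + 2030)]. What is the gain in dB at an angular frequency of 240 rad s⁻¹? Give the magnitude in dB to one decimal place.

|j240 + 150| = √(240² + 150²) = 283
|j240 + 1000| = √(240² + 1000²) = 1028
|j240 + 39| = √(240² + 39²) = 243.1
|j240 + 490| = √(240² + 490²) = 545.6
|j240 + 2030| = √(240² + 2030²) = 2044
|G(j240)| = 500 × 283 × 1028 / (243.1 × 545.6 × 2044) = 0.53663
20 log₁₀(0.53663) = -5.41 dB

-5.4 dB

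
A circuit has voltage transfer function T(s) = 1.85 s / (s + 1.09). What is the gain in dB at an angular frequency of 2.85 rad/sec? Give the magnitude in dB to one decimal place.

4.8 dB

|j2.85| = 2.85
|j2.85 + 1.09| = √(2.85² + 1.09²) = 3.051
|T(j2.85)| = 1.85 × 2.85 / 3.051 = 1.7279
20 log₁₀(1.7279) = 4.75 dB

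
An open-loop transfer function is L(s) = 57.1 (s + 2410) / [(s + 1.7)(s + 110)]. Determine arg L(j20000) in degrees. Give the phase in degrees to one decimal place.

∠(j20000 + 2410) = arctan(20000/2410) = 83.13°
∠(j20000 + 1.7) = arctan(20000/1.7) = 90.00°
∠(j20000 + 110) = arctan(20000/110) = 89.68°
∠L(j20000) = 83.13° − (90.00° + 89.68°) = -96.55°

-96.6 deg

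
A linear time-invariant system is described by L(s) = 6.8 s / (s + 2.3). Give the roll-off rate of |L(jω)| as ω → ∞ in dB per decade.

0 dB/decade

With 1 zero and 1 pole, the high-frequency asymptotic slope is 20 × (1 − 1) = 0 dB/decade.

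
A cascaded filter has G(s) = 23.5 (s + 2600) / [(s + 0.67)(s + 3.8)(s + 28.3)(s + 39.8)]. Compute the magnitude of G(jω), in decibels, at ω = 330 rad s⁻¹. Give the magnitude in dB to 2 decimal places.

-105.79 dB

|j330 + 2600| = √(330² + 2600²) = 2621
|j330 + 0.67| = √(330² + 0.67²) = 330
|j330 + 3.8| = √(330² + 3.8²) = 330
|j330 + 28.3| = √(330² + 28.3²) = 331.2
|j330 + 39.8| = √(330² + 39.8²) = 332.4
|G(j330)| = 23.5 × 2621 / (330 × 330 × 331.2 × 332.4) = 5.1369e-06
20 log₁₀(5.1369e-06) = -105.786 dB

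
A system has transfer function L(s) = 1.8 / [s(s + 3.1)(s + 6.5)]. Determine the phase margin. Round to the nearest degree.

Gain crossover: |L(jω)| = 1 at ω ≈ 0.0893 rad/s.
∠L(j0.0893) = −90° − arctan(0.0893/3.1) − arctan(0.0893/6.5) ≈ -92.44°
PM = 180° + (-92.44°) = 87.56°

88 deg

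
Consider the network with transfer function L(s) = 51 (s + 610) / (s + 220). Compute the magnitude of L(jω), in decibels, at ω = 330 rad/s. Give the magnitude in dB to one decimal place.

39.0 dB

|j330 + 610| = √(330² + 610²) = 693.5
|j330 + 220| = √(330² + 220²) = 396.6
|L(j330)| = 51 × 693.5 / 396.6 = 89.182
20 log₁₀(89.182) = 39.01 dB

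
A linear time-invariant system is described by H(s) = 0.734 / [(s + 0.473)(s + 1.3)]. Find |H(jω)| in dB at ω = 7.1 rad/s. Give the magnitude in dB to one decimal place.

-36.9 dB

|j7.1 + 0.473| = √(7.1² + 0.473²) = 7.116
|j7.1 + 1.3| = √(7.1² + 1.3²) = 7.218
|H(j7.1)| = 0.734 / (7.116 × 7.218) = 0.014291
20 log₁₀(0.014291) = -36.90 dB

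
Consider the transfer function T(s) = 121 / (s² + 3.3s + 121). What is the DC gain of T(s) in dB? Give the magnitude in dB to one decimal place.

0.0 dB

T(0) = 121 / 121 = 1
20 log₁₀(1) = 0.00 dB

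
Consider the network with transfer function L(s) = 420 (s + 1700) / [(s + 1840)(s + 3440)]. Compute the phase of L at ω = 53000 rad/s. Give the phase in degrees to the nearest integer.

-86°

∠(j53000 + 1700) = arctan(53000/1700) = 88.16°
∠(j53000 + 1840) = arctan(53000/1840) = 88.01°
∠(j53000 + 3440) = arctan(53000/3440) = 86.29°
∠L(j53000) = 88.16° − (88.01° + 86.29°) = -86.14°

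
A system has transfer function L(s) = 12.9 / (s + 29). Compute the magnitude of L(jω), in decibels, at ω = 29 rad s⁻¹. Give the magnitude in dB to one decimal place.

-10.0 dB

|j29 + 29| = √(29² + 29²) = 41.01
|L(j29)| = 12.9 / 41.01 = 0.31454
20 log₁₀(0.31454) = -10.05 dB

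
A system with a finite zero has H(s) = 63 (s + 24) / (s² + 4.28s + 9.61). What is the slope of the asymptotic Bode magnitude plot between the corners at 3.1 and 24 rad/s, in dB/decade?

In this band the factors already past their corner are: complex pole pair at ωₙ ≈ 3.1; net slope = -40 dB/decade.

-40 dB/decade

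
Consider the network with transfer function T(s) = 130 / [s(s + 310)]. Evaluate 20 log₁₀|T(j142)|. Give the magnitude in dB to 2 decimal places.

|j142 + 310| = √(142² + 310²) = 341
|j142| = 142
|T(j142)| = 130 / (341 × 142) = 0.0026849
20 log₁₀(0.0026849) = -51.421 dB

-51.42 dB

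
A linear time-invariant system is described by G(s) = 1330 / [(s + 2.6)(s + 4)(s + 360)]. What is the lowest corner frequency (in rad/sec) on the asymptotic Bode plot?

2.6 rad/sec

Break frequencies occur at each pole and zero magnitude: 2.6 rad/sec, 4 rad/sec, 360 rad/sec.
The lowest is 2.6 rad/sec.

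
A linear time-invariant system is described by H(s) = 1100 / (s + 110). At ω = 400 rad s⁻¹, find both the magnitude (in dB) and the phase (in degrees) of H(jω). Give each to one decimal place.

|H| = 8.5 dB, ∠H = -74.6°

|j400 + 110| = √(400² + 110²) = 414.8
|H(j400)| = 1100 / 414.8 = 2.6516
20 log₁₀(2.6516) = 8.47 dB
∠(j400 + 110) = arctan(400/110) = 74.62°
∠H(j400) = −74.62° = -74.62°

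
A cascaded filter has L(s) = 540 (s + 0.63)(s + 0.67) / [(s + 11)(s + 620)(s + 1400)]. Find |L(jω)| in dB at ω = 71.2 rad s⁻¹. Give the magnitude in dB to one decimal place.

-27.2 dB

|j71.2 + 0.63| = √(71.2² + 0.63²) = 71.2
|j71.2 + 0.67| = √(71.2² + 0.67²) = 71.2
|j71.2 + 11| = √(71.2² + 11²) = 72.04
|j71.2 + 620| = √(71.2² + 620²) = 624.1
|j71.2 + 1400| = √(71.2² + 1400²) = 1402
|L(j71.2)| = 540 × 71.2 × 71.2 / (72.04 × 624.1 × 1402) = 0.043437
20 log₁₀(0.043437) = -27.24 dB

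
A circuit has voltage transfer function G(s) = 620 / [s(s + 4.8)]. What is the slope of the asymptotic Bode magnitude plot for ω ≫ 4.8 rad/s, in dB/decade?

-40 dB/decade

With 0 zeros and 2 poles, the high-frequency asymptotic slope is 20 × (0 − 2) = -40 dB/decade.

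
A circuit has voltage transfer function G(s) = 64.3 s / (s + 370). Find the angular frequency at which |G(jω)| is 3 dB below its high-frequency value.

For a single-pole high-pass, the −3 dB point is at the pole: ω = 370 rad s⁻¹.

370 rad s⁻¹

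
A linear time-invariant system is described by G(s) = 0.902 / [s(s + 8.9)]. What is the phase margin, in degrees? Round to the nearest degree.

Gain crossover: |G(jω)| = 1 at ω ≈ 0.101 rad/sec.
∠G(j0.101) = −90° − arctan(0.101/8.9) ≈ -90.65°
PM = 180° + (-90.65°) = 89.35°

89°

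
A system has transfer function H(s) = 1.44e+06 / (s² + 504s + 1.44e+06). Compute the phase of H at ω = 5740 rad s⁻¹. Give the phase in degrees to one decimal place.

-174.8°

∠[(j5740)² + 504(j5740) + 1.44e+06] = ∠[-3.1508e+07 + j2.893e+06] = 174.75°
∠H(j5740) = −174.75° = -174.75°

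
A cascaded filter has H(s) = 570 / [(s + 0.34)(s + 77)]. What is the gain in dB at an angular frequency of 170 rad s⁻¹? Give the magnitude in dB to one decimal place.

-34.9 dB

|j170 + 0.34| = √(170² + 0.34²) = 170
|j170 + 77| = √(170² + 77²) = 186.6
|H(j170)| = 570 / (170 × 186.6) = 0.017966
20 log₁₀(0.017966) = -34.91 dB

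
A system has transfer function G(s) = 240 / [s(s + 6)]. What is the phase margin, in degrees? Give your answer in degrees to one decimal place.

21.9°

Gain crossover: |G(jω)| = 1 at ω ≈ 14.9 rad/sec.
∠G(j14.9) = −90° − arctan(14.9/6) ≈ -158.10°
PM = 180° + (-158.10°) = 21.90°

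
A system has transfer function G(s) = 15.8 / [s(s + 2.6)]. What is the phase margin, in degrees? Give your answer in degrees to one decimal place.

36.0°

Gain crossover: |G(jω)| = 1 at ω ≈ 3.57 rad s⁻¹.
∠G(j3.57) = −90° − arctan(3.57/2.6) ≈ -143.97°
PM = 180° + (-143.97°) = 36.03°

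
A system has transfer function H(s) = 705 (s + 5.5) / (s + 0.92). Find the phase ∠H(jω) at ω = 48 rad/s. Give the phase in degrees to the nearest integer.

∠(j48 + 5.5) = arctan(48/5.5) = 83.46°
∠(j48 + 0.92) = arctan(48/0.92) = 88.90°
∠H(j48) = 83.46° − 88.90° = -5.44°

-5°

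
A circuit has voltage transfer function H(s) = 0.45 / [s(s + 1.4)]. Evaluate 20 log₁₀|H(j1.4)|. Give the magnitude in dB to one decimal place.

|j1.4 + 1.4| = √(1.4² + 1.4²) = 1.98
|j1.4| = 1.4
|H(j1.4)| = 0.45 / (1.98 × 1.4) = 0.16235
20 log₁₀(0.16235) = -15.79 dB

-15.8 dB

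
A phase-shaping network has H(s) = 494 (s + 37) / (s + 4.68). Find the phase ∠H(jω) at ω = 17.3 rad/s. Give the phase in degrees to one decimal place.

-49.8°

∠(j17.3 + 37) = arctan(17.3/37) = 25.06°
∠(j17.3 + 4.68) = arctan(17.3/4.68) = 74.86°
∠H(j17.3) = 25.06° − 74.86° = -49.80°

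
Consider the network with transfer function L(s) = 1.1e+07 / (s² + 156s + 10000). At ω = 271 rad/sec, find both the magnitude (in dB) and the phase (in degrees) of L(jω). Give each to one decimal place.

|(j271)² + 156(j271) + 10000| = |-63441 + j42276| = 7.624e+04
|L(j271)| = 1.1e+07 / 7.624e+04 = 144.29
20 log₁₀(144.29) = 43.18 dB
∠[(j271)² + 156(j271) + 10000] = ∠[-63441 + j42276] = 146.32°
∠L(j271) = −146.32° = -146.32°

|L| = 43.2 dB, ∠L = -146.3°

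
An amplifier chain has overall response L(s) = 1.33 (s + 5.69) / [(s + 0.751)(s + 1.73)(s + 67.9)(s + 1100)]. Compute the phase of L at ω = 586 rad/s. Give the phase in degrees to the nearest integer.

∠(j586 + 5.69) = arctan(586/5.69) = 89.44°
∠(j586 + 0.751) = arctan(586/0.751) = 89.93°
∠(j586 + 1.73) = arctan(586/1.73) = 89.83°
∠(j586 + 67.9) = arctan(586/67.9) = 83.39°
∠(j586 + 1100) = arctan(586/1100) = 28.05°
∠L(j586) = 89.44° − (89.93° + 89.83° + 83.39° + 28.05°) = -201.75°

-202°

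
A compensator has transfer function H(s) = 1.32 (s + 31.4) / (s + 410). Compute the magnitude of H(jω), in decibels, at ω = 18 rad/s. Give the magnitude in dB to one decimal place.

|j18 + 31.4| = √(18² + 31.4²) = 36.19
|j18 + 410| = √(18² + 410²) = 410.4
|H(j18)| = 1.32 × 36.19 / 410.4 = 0.11641
20 log₁₀(0.11641) = -18.68 dB

-18.7 dB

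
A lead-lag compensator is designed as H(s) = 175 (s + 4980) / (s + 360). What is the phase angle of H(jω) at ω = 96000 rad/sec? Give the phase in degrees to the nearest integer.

-3°

∠(j96000 + 4980) = arctan(96000/4980) = 87.03°
∠(j96000 + 360) = arctan(96000/360) = 89.79°
∠H(j96000) = 87.03° − 89.79° = -2.75°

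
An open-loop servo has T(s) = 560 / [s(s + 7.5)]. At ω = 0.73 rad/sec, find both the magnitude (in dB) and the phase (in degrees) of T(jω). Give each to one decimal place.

|T| = 40.2 dB, ∠T = -95.6°

|j0.73 + 7.5| = √(0.73² + 7.5²) = 7.535
|j0.73| = 0.73
|T(j0.73)| = 560 / (7.535 × 0.73) = 101.8
20 log₁₀(101.8) = 40.16 dB
∠(j0.73 + 7.5) = arctan(0.73/7.5) = 5.56°
∠(j0.73) = 90.00°
∠T(j0.73) = − (5.56° + 90.00°) = -95.56°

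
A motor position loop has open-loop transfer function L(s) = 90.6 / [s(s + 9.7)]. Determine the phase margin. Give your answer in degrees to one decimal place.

Gain crossover: |L(jω)| = 1 at ω ≈ 7.42 rad s⁻¹.
∠L(j7.42) = −90° − arctan(7.42/9.7) ≈ -127.41°
PM = 180° + (-127.41°) = 52.59°

52.6°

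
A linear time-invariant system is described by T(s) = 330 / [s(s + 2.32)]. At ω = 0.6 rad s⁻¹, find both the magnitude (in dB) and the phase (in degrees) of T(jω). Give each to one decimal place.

|j0.6 + 2.32| = √(0.6² + 2.32²) = 2.396
|j0.6| = 0.6
|T(j0.6)| = 330 / (2.396 × 0.6) = 229.52
20 log₁₀(229.52) = 47.22 dB
∠(j0.6 + 2.32) = arctan(0.6/2.32) = 14.50°
∠(j0.6) = 90.00°
∠T(j0.6) = − (14.50° + 90.00°) = -104.50°

|T| = 47.2 dB, ∠T = -104.5°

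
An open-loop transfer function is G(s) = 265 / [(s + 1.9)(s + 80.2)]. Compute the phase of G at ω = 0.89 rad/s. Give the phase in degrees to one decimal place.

∠(j0.89 + 1.9) = arctan(0.89/1.9) = 25.10°
∠(j0.89 + 80.2) = arctan(0.89/80.2) = 0.64°
∠G(j0.89) = − (25.10° + 0.64°) = -25.74°

-25.7°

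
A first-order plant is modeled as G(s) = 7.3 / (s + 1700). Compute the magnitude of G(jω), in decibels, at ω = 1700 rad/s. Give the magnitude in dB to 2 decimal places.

|j1700 + 1700| = √(1700² + 1700²) = 2404
|G(j1700)| = 7.3 / 2404 = 0.0030364
20 log₁₀(0.0030364) = -50.353 dB

-50.35 dB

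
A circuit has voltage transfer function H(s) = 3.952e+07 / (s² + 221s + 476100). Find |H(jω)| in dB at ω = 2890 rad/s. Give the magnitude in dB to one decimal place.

14.0 dB

|(j2890)² + 221(j2890) + 476100| = |-7.876e+06 + j6.3869e+05| = 7.902e+06
|H(j2890)| = 3.952e+07 / 7.902e+06 = 5.0014
20 log₁₀(5.0014) = 13.98 dB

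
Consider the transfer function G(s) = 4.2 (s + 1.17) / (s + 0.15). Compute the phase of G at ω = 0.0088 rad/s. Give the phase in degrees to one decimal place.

-2.9 deg

∠(j0.0088 + 1.17) = arctan(0.0088/1.17) = 0.43°
∠(j0.0088 + 0.15) = arctan(0.0088/0.15) = 3.36°
∠G(j0.0088) = 0.43° − 3.36° = -2.93°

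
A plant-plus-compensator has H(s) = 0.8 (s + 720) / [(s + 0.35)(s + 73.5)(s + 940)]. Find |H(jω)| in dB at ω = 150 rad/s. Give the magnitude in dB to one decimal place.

-92.2 dB

|j150 + 720| = √(150² + 720²) = 735.5
|j150 + 0.35| = √(150² + 0.35²) = 150
|j150 + 73.5| = √(150² + 73.5²) = 167
|j150 + 940| = √(150² + 940²) = 951.9
|H(j150)| = 0.8 × 735.5 / (150 × 167 × 951.9) = 2.4669e-05
20 log₁₀(2.4669e-05) = -92.16 dB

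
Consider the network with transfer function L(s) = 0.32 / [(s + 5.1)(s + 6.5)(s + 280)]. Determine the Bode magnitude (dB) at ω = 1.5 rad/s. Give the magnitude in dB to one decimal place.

|j1.5 + 5.1| = √(1.5² + 5.1²) = 5.316
|j1.5 + 6.5| = √(1.5² + 6.5²) = 6.671
|j1.5 + 280| = √(1.5² + 280²) = 280
|L(j1.5)| = 0.32 / (5.316 × 6.671 × 280) = 3.2227e-05
20 log₁₀(3.2227e-05) = -89.84 dB

-89.8 dB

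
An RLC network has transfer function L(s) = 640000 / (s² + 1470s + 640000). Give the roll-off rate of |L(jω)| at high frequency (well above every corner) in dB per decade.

-40 dB/decade

With 0 zeros and 2 poles, the high-frequency asymptotic slope is 20 × (0 − 2) = -40 dB/decade.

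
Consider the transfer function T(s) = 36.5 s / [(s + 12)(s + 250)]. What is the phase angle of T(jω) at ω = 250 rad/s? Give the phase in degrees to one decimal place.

-42.3 deg

∠(j250) = 90.00°
∠(j250 + 12) = arctan(250/12) = 87.25°
∠(j250 + 250) = arctan(250/250) = 45.00°
∠T(j250) = 90.00° − (87.25° + 45.00°) = -42.25°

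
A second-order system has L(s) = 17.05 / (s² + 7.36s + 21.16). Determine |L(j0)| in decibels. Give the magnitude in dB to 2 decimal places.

-1.88 dB

L(0) = 17.05 / 21.16 = 0.80577
20 log₁₀(0.80577) = -1.876 dB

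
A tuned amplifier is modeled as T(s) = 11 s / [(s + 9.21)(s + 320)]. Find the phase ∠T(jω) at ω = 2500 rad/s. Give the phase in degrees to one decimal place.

∠(j2500) = 90.00°
∠(j2500 + 9.21) = arctan(2500/9.21) = 89.79°
∠(j2500 + 320) = arctan(2500/320) = 82.71°
∠T(j2500) = 90.00° − (89.79° + 82.71°) = -82.49°

-82.5 deg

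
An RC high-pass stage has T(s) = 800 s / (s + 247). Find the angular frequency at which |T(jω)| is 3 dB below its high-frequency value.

For a single-pole high-pass, the −3 dB point is at the pole: ω = 247 rad/s.

247 rad/s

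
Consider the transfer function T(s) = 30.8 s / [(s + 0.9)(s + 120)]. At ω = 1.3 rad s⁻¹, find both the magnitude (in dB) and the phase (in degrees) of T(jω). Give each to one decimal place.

|j1.3| = 1.3
|j1.3 + 0.9| = √(1.3² + 0.9²) = 1.581
|j1.3 + 120| = √(1.3² + 120²) = 120
|T(j1.3)| = 30.8 × 1.3 / (1.581 × 120) = 0.21102
20 log₁₀(0.21102) = -13.51 dB
∠(j1.3) = 90.00°
∠(j1.3 + 0.9) = arctan(1.3/0.9) = 55.30°
∠(j1.3 + 120) = arctan(1.3/120) = 0.62°
∠T(j1.3) = 90.00° − (55.30° + 0.62°) = 34.07°

|T| = -13.5 dB, ∠T = 34.1 deg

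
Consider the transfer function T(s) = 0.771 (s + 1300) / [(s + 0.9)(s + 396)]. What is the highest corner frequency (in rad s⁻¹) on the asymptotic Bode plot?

Break frequencies occur at each pole and zero magnitude: 0.9 rad s⁻¹, 396 rad s⁻¹, 1300 rad s⁻¹.
The highest is 1300 rad s⁻¹.

1300 rad s⁻¹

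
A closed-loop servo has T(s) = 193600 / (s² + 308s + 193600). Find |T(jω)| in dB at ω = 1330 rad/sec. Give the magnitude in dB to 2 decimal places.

|(j1330)² + 308(j1330) + 193600| = |-1.5753e+06 + j4.0964e+05| = 1.628e+06
|T(j1330)| = 193600 / 1.628e+06 = 0.11894
20 log₁₀(0.11894) = -18.493 dB

-18.49 dB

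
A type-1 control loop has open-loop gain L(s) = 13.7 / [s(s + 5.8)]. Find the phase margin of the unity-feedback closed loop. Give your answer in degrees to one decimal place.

Gain crossover: |L(jω)| = 1 at ω ≈ 2.21 rad/s.
∠L(j2.21) = −90° − arctan(2.21/5.8) ≈ -110.84°
PM = 180° + (-110.84°) = 69.16°

69.2 deg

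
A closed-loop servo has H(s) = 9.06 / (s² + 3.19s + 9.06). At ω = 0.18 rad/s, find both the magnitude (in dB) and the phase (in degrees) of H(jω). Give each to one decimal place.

|(j0.18)² + 3.19(j0.18) + 9.06| = |9.0276 + j0.5742| = 9.046
|H(j0.18)| = 9.06 / 9.046 = 1.0016
20 log₁₀(1.0016) = 0.01 dB
∠[(j0.18)² + 3.19(j0.18) + 9.06] = ∠[9.0276 + j0.5742] = 3.64°
∠H(j0.18) = −3.64° = -3.64°

|H| = 0.0 dB, ∠H = -3.6 deg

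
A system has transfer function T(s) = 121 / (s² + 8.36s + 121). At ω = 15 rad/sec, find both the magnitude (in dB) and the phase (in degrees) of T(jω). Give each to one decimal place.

|T| = -2.6 dB, ∠T = -129.7°

|(j15)² + 8.36(j15) + 121| = |-104 + j125.4| = 162.9
|T(j15)| = 121 / 162.9 = 0.74272
20 log₁₀(0.74272) = -2.58 dB
∠[(j15)² + 8.36(j15) + 121] = ∠[-104 + j125.4] = 129.67°
∠T(j15) = −129.67° = -129.67°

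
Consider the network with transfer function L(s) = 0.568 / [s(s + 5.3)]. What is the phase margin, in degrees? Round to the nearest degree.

Gain crossover: |L(jω)| = 1 at ω ≈ 0.107 rad/sec.
∠L(j0.107) = −90° − arctan(0.107/5.3) ≈ -91.16°
PM = 180° + (-91.16°) = 88.84°

89 deg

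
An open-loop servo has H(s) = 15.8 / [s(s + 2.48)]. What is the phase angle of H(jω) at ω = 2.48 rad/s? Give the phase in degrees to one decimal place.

-135.0 deg

∠(j2.48 + 2.48) = arctan(2.48/2.48) = 45.00°
∠(j2.48) = 90.00°
∠H(j2.48) = − (45.00° + 90.00°) = -135.00°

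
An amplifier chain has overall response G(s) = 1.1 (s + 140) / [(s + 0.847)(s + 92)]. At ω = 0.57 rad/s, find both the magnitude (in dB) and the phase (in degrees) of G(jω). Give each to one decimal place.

|j0.57 + 140| = √(0.57² + 140²) = 140
|j0.57 + 0.847| = √(0.57² + 0.847²) = 1.021
|j0.57 + 92| = √(0.57² + 92²) = 92
|G(j0.57)| = 1.1 × 140 / (1.021 × 92) = 1.6396
20 log₁₀(1.6396) = 4.29 dB
∠(j0.57 + 140) = arctan(0.57/140) = 0.23°
∠(j0.57 + 0.847) = arctan(0.57/0.847) = 33.94°
∠(j0.57 + 92) = arctan(0.57/92) = 0.35°
∠G(j0.57) = 0.23° − (33.94° + 0.35°) = -34.06°

|G| = 4.3 dB, ∠G = -34.1°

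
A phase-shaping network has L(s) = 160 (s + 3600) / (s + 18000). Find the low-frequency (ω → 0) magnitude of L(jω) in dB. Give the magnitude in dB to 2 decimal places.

30.10 dB

L(0) = 160 × 3600 / 18000 = 32
20 log₁₀(32) = 30.103 dB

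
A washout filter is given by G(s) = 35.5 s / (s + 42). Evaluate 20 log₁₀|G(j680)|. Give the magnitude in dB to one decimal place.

31.0 dB

|j680| = 680
|j680 + 42| = √(680² + 42²) = 681.3
|G(j680)| = 35.5 × 680 / 681.3 = 35.432
20 log₁₀(35.432) = 30.99 dB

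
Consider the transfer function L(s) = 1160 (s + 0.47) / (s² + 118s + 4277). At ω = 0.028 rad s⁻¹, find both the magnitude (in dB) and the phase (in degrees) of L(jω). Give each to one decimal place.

|j0.028 + 0.47| = √(0.028² + 0.47²) = 0.4708
|(j0.028)² + 118(j0.028) + 4277| = |4277 + j3.304| = 4277
|L(j0.028)| = 1160 × 0.4708 / 4277 = 0.1277
20 log₁₀(0.1277) = -17.88 dB
∠(j0.028 + 0.47) = arctan(0.028/0.47) = 3.41°
∠[(j0.028)² + 118(j0.028) + 4277] = ∠[4277 + j3.304] = 0.04°
∠L(j0.028) = 3.41° − 0.04° = 3.37°

|L| = -17.9 dB, ∠L = 3.4°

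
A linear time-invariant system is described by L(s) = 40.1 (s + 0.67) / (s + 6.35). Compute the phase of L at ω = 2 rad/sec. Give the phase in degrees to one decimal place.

∠(j2 + 0.67) = arctan(2/0.67) = 71.48°
∠(j2 + 6.35) = arctan(2/6.35) = 17.48°
∠L(j2) = 71.48° − 17.48° = 54.00°

54.0°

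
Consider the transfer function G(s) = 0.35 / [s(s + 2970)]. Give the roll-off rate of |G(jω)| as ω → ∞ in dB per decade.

-40 dB/decade

With 0 zeros and 2 poles, the high-frequency asymptotic slope is 20 × (0 − 2) = -40 dB/decade.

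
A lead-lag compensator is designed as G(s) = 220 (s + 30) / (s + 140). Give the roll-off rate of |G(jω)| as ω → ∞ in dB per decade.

With 1 zero and 1 pole, the high-frequency asymptotic slope is 20 × (1 − 1) = 0 dB/decade.

0 dB/decade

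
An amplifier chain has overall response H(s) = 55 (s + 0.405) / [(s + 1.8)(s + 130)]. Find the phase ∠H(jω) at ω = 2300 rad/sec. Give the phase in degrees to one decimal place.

-86.7°

∠(j2300 + 0.405) = arctan(2300/0.405) = 89.99°
∠(j2300 + 1.8) = arctan(2300/1.8) = 89.96°
∠(j2300 + 130) = arctan(2300/130) = 86.76°
∠H(j2300) = 89.99° − (89.96° + 86.76°) = -86.73°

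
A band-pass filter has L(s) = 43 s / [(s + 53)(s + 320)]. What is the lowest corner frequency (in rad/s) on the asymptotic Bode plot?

53 rad/s

Break frequencies occur at each pole and zero magnitude: 53 rad/s, 320 rad/s.
The lowest is 53 rad/s.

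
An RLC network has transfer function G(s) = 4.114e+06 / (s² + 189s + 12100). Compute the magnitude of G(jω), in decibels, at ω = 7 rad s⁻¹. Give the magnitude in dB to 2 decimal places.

50.61 dB

|(j7)² + 189(j7) + 12100| = |12051 + j1323| = 1.212e+04
|G(j7)| = 4.114e+06 / 1.212e+04 = 339.34
20 log₁₀(339.34) = 50.613 dB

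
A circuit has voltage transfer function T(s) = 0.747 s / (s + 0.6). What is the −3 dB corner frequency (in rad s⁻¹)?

0.6 rad s⁻¹

For a single-pole high-pass, the −3 dB point is at the pole: ω = 0.6 rad s⁻¹.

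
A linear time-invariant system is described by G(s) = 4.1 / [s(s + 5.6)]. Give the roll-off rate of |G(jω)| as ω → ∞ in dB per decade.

With 0 zeros and 2 poles, the high-frequency asymptotic slope is 20 × (0 − 2) = -40 dB/decade.

-40 dB/decade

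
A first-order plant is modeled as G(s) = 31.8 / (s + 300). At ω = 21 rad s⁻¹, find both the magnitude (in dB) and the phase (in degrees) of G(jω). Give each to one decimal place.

|j21 + 300| = √(21² + 300²) = 300.7
|G(j21)| = 31.8 / 300.7 = 0.10574
20 log₁₀(0.10574) = -19.52 dB
∠(j21 + 300) = arctan(21/300) = 4.00°
∠G(j21) = −4.00° = -4.00°

|G| = -19.5 dB, ∠G = -4.0°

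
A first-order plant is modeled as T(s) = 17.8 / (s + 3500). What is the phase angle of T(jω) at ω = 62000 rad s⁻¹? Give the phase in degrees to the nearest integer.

-87°

∠(j62000 + 3500) = arctan(62000/3500) = 86.77°
∠T(j62000) = −86.77° = -86.77°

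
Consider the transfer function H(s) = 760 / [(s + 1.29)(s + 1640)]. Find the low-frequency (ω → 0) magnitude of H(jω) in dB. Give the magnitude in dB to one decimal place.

H(0) = 760 / (1.29 × 1640) = 0.35924
20 log₁₀(0.35924) = -8.89 dB

-8.9 dB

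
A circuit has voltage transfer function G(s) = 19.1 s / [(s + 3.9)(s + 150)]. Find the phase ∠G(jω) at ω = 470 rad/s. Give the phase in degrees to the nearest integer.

∠(j470) = 90.00°
∠(j470 + 3.9) = arctan(470/3.9) = 89.52°
∠(j470 + 150) = arctan(470/150) = 72.30°
∠G(j470) = 90.00° − (89.52° + 72.30°) = -71.82°

-72°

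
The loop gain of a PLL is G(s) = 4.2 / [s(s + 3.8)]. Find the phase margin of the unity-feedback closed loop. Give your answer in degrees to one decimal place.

Gain crossover: |G(jω)| = 1 at ω ≈ 1.06 rad/s.
∠G(j1.06) = −90° − arctan(1.06/3.8) ≈ -105.65°
PM = 180° + (-105.65°) = 74.35°

74.4°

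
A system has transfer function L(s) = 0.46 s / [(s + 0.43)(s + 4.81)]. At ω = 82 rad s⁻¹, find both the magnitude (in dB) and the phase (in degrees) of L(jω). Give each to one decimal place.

|j82| = 82
|j82 + 0.43| = √(82² + 0.43²) = 82
|j82 + 4.81| = √(82² + 4.81²) = 82.14
|L(j82)| = 0.46 × 82 / (82 × 82.14) = 0.0056001
20 log₁₀(0.0056001) = -45.04 dB
∠(j82) = 90.00°
∠(j82 + 0.43) = arctan(82/0.43) = 89.70°
∠(j82 + 4.81) = arctan(82/4.81) = 86.64°
∠L(j82) = 90.00° − (89.70° + 86.64°) = -86.34°

|L| = -45.0 dB, ∠L = -86.3°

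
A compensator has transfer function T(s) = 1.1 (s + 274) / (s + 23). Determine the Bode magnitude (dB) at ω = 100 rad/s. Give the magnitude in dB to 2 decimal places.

|j100 + 274| = √(100² + 274²) = 291.7
|j100 + 23| = √(100² + 23²) = 102.6
|T(j100)| = 1.1 × 291.7 / 102.6 = 3.1268
20 log₁₀(3.1268) = 9.902 dB

9.90 dB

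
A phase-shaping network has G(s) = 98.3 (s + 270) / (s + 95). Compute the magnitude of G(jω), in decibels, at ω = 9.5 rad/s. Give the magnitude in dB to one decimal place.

48.9 dB

|j9.5 + 270| = √(9.5² + 270²) = 270.2
|j9.5 + 95| = √(9.5² + 95²) = 95.47
|G(j9.5)| = 98.3 × 270.2 / 95.47 = 278.16
20 log₁₀(278.16) = 48.89 dB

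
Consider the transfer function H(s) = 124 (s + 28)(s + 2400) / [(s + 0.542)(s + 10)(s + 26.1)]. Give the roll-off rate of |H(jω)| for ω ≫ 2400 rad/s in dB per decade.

With 2 zeros and 3 poles, the high-frequency asymptotic slope is 20 × (2 − 3) = -20 dB/decade.

-20 dB/decade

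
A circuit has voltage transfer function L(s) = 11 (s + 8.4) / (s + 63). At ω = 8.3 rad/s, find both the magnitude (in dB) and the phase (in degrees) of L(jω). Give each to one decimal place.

|j8.3 + 8.4| = √(8.3² + 8.4²) = 11.81
|j8.3 + 63| = √(8.3² + 63²) = 63.54
|L(j8.3)| = 11 × 11.81 / 63.54 = 2.0442
20 log₁₀(2.0442) = 6.21 dB
∠(j8.3 + 8.4) = arctan(8.3/8.4) = 44.66°
∠(j8.3 + 63) = arctan(8.3/63) = 7.51°
∠L(j8.3) = 44.66° − 7.51° = 37.15°

|L| = 6.2 dB, ∠L = 37.2°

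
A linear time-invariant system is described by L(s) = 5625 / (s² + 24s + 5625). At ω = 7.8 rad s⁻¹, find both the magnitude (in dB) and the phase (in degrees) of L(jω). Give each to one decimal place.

|(j7.8)² + 24(j7.8) + 5625| = |5564.2 + j187.2| = 5567
|L(j7.8)| = 5625 / 5567 = 1.0104
20 log₁₀(1.0104) = 0.09 dB
∠[(j7.8)² + 24(j7.8) + 5625] = ∠[5564.2 + j187.2] = 1.93°
∠L(j7.8) = −1.93° = -1.93°

|L| = 0.1 dB, ∠L = -1.9 deg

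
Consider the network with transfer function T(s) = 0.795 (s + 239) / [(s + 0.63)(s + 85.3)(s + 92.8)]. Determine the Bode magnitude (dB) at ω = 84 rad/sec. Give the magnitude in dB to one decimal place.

-75.9 dB

|j84 + 239| = √(84² + 239²) = 253.3
|j84 + 0.63| = √(84² + 0.63²) = 84
|j84 + 85.3| = √(84² + 85.3²) = 119.7
|j84 + 92.8| = √(84² + 92.8²) = 125.2
|T(j84)| = 0.795 × 253.3 / (84 × 119.7 × 125.2) = 0.00015999
20 log₁₀(0.00015999) = -75.92 dB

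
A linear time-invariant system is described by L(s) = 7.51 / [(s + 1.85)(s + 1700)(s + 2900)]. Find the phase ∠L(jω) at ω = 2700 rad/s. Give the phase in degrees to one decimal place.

-190.7°

∠(j2700 + 1.85) = arctan(2700/1.85) = 89.96°
∠(j2700 + 1700) = arctan(2700/1700) = 57.80°
∠(j2700 + 2900) = arctan(2700/2900) = 42.95°
∠L(j2700) = − (89.96° + 57.80° + 42.95°) = -190.72°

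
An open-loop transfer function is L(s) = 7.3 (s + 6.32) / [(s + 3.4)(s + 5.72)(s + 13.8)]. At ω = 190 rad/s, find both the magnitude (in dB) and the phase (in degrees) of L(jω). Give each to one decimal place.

|j190 + 6.32| = √(190² + 6.32²) = 190.1
|j190 + 3.4| = √(190² + 3.4²) = 190
|j190 + 5.72| = √(190² + 5.72²) = 190.1
|j190 + 13.8| = √(190² + 13.8²) = 190.5
|L(j190)| = 7.3 × 190.1 / (190 × 190.1 × 190.5) = 0.00020167
20 log₁₀(0.00020167) = -73.91 dB
∠(j190 + 6.32) = arctan(190/6.32) = 88.09°
∠(j190 + 3.4) = arctan(190/3.4) = 88.97°
∠(j190 + 5.72) = arctan(190/5.72) = 88.28°
∠(j190 + 13.8) = arctan(190/13.8) = 85.85°
∠L(j190) = 88.09° − (88.97° + 88.28° + 85.85°) = -175.00°

|L| = -73.9 dB, ∠L = -175.0°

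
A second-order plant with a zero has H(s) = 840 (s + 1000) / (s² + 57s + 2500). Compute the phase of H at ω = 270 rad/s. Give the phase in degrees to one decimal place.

-152.6°

∠(j270 + 1000) = arctan(270/1000) = 15.11°
∠[(j270)² + 57(j270) + 2500] = ∠[-70400 + j15390] = 167.67°
∠H(j270) = 15.11° − 167.67° = -152.56°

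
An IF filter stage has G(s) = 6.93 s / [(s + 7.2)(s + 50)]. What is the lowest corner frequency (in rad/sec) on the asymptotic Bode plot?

7.2 rad/sec

Break frequencies occur at each pole and zero magnitude: 7.2 rad/sec, 50 rad/sec.
The lowest is 7.2 rad/sec.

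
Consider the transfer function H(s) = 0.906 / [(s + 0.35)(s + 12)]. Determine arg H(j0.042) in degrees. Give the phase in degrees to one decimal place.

∠(j0.042 + 0.35) = arctan(0.042/0.35) = 6.84°
∠(j0.042 + 12) = arctan(0.042/12) = 0.20°
∠H(j0.042) = − (6.84° + 0.20°) = -7.04°

-7.0°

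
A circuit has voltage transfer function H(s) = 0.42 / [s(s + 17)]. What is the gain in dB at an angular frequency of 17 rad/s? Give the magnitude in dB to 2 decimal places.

|j17 + 17| = √(17² + 17²) = 24.04
|j17| = 17
|H(j17)| = 0.42 / (24.04 × 17) = 0.0010276
20 log₁₀(0.0010276) = -59.763 dB

-59.76 dB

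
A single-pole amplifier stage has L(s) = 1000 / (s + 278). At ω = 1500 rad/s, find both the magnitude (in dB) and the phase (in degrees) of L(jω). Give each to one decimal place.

|L| = -3.7 dB, ∠L = -79.5°

|j1500 + 278| = √(1500² + 278²) = 1526
|L(j1500)| = 1000 / 1526 = 0.6555
20 log₁₀(0.6555) = -3.67 dB
∠(j1500 + 278) = arctan(1500/278) = 79.50°
∠L(j1500) = −79.50° = -79.50°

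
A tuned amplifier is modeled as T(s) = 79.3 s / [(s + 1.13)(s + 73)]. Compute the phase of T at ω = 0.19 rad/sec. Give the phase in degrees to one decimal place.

80.3°

∠(j0.19) = 90.00°
∠(j0.19 + 1.13) = arctan(0.19/1.13) = 9.54°
∠(j0.19 + 73) = arctan(0.19/73) = 0.15°
∠T(j0.19) = 90.00° − (9.54° + 0.15°) = 80.31°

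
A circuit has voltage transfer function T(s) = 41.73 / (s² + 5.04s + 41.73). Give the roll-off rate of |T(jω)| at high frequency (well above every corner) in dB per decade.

With 0 zeros and 2 poles, the high-frequency asymptotic slope is 20 × (0 − 2) = -40 dB/decade.

-40 dB/decade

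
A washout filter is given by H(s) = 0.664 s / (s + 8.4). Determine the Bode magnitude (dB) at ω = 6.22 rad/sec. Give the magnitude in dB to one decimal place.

-8.1 dB

|j6.22| = 6.22
|j6.22 + 8.4| = √(6.22² + 8.4²) = 10.45
|H(j6.22)| = 0.664 × 6.22 / 10.45 = 0.39514
20 log₁₀(0.39514) = -8.06 dB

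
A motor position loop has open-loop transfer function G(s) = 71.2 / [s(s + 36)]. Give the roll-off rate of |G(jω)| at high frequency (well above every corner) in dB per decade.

With 0 zeros and 2 poles, the high-frequency asymptotic slope is 20 × (0 − 2) = -40 dB/decade.

-40 dB/decade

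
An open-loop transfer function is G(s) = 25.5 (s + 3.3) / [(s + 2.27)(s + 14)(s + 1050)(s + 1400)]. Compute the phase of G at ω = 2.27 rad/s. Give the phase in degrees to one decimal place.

-19.9 deg

∠(j2.27 + 3.3) = arctan(2.27/3.3) = 34.52°
∠(j2.27 + 2.27) = arctan(2.27/2.27) = 45.00°
∠(j2.27 + 14) = arctan(2.27/14) = 9.21°
∠(j2.27 + 1050) = arctan(2.27/1050) = 0.12°
∠(j2.27 + 1400) = arctan(2.27/1400) = 0.09°
∠G(j2.27) = 34.52° − (45.00° + 9.21° + 0.12° + 0.09°) = -19.90°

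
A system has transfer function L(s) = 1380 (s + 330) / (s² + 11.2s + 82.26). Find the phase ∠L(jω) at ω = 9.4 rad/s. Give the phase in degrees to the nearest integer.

-92°

∠(j9.4 + 330) = arctan(9.4/330) = 1.63°
∠[(j9.4)² + 11.2(j9.4) + 82.26] = ∠[-6.1 + j105.28] = 93.32°
∠L(j9.4) = 1.63° − 93.32° = -91.68°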